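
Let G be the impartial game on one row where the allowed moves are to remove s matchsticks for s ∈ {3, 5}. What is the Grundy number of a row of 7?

2

Grundy values for subtraction set {3, 5}:
g(0) = mex{} = 0
g(1) = mex{} = 0
g(2) = mex{} = 0
g(3) = mex{0} = 1
g(4) = mex{0} = 1
g(5) = mex{0} = 1
g(6) = mex{0,1} = 2
g(7) = mex{0,1} = 2
So g(7) = 2.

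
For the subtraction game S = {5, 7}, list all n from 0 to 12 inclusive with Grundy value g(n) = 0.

0, 1, 2, 3, 4, 12

Build the Grundy sequence with g(k) = mex{g(k−s) : s ∈ {5, 7}, s ≤ k}:
g(0) = mex{} = 0
g(1) = mex{} = 0
g(2) = mex{} = 0
g(3) = mex{} = 0
g(4) = mex{} = 0
g(5) = mex{0} = 1
g(6) = mex{0} = 1
g(7) = mex{0} = 1
g(8) = mex{0} = 1
g(9) = mex{0} = 1
g(10) = mex{0,1} = 2
g(11) = mex{0,1} = 2
g(12) = mex{1} = 0
The P-positions (g = 0) in 0..12 are 0, 1, 2, 3, 4, 12.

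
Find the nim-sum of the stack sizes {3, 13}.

14

Compute the nim-sum pairwise:
3 ^ 13 = 14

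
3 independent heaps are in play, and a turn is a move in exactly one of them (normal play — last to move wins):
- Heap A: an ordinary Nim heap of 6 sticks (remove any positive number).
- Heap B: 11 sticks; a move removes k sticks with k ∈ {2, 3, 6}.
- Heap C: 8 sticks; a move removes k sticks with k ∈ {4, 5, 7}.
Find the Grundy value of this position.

5

Heap A is a plain Nim heap of size 6, so its Grundy value is 6.
Build the Grundy sequence for heap B with g(k) = mex{g(k−s) : s ∈ {2, 3, 6}, s ≤ k}:
k:     0  1  2  3  4  5  6  7  8  9 10 11
g(k):  0  0  1  1  2  0  3  1  2  0  0  1
So g(11) = 1.
Grundy values for heap C (subtraction set {4, 5, 7}):
k:     0  1  2  3  4  5  6  7  8
g(k):  0  0  0  0  1  1  1  1  2
So g(8) = 2.
The value of a disjunctive sum is the nim-sum of the parts.
Combined value = 6 ⊕ 1 ⊕ 2 = 5.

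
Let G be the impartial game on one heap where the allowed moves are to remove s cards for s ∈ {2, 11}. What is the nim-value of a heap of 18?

Grundy values for subtraction set {2, 11}:
k:     0  1  2  3  4  5  6  7  8  9 10 11 12 13 14 15 16 17 18
g(k):  0  0  1  1  0  0  1  1  0  0  1  1  2  0  0  1  1  0  0
So g(18) = 0.

0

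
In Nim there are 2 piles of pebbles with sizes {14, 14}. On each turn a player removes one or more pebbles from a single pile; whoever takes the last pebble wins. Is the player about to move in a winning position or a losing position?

Nim-sum: 14 ^ 14 = 0.
The nim-sum is 0, so this is a P-position: the player to move is in a losing position under optimal play.

Losing position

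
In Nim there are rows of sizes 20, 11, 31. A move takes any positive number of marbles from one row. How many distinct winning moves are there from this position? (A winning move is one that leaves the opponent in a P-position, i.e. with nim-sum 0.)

0

Nim-sum: 20 ^ 11 ^ 31 = 0.
The nim-sum is already 0, so every move leaves a nonzero nim-sum — there are no winning moves.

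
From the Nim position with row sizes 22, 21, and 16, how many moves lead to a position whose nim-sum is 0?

3

Nim-sum: 22 ^ 21 ^ 16 = 19.
The overall nim-sum is X = 19. A row of size p has a winning move iff p XOR X < p (reduce it to p XOR X).
  22: 22 XOR 19 = 5 < 22 — winning move (to 5).
  21: 21 XOR 19 = 6 < 21 — winning move (to 6).
  16: 16 XOR 19 = 3 < 16 — winning move (to 3).
That gives 3 winning moves.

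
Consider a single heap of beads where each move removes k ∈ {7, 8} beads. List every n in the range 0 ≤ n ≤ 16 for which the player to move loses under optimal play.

Compute g(0), g(1), … for moves {7, 8}:
k:     0  1  2  3  4  5  6  7  8  9 10 11 12 13 14 15 16
g(k):  0  0  0  0  0  0  0  1  1  1  1  1  1  1  2  0  0
The P-positions (g = 0) in 0..16 are 0, 1, 2, 3, 4, 5, 6, 15, 16.

0, 1, 2, 3, 4, 5, 6, 15, 16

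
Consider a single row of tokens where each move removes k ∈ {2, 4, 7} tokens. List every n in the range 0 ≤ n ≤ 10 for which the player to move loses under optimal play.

0, 1, 6, 9

Grundy values for subtraction set {2, 4, 7}:
k:     0  1  2  3  4  5  6  7  8  9 10
g(k):  0  0  1  1  2  2  0  3  1  0  2
The P-positions (g = 0) in 0..10 are 0, 1, 6, 9.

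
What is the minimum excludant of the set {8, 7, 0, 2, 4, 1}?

3

The values 0, 1, 2 are all present; 3 is the first non-negative integer missing from the set.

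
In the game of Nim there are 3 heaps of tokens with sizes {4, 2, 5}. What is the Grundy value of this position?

Compute the nim-sum pairwise:
4 XOR 2 = 6
6 XOR 5 = 3

3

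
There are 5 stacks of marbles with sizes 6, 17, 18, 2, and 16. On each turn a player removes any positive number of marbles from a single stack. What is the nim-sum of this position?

23

Nim-sum: 6 XOR 17 XOR 18 XOR 2 XOR 16 = 23.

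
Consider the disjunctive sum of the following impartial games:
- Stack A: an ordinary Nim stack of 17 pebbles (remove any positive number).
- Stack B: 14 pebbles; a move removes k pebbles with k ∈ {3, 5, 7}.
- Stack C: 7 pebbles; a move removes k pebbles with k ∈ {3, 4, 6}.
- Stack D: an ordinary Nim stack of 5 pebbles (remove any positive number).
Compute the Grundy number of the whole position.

23

Stack A is a plain Nim stack of size 17, so its Grundy value is 17.
Grundy values for stack B (subtraction set {3, 5, 7}):
k:     0  1  2  3  4  5  6  7  8  9 10 11 12 13 14
g(k):  0  0  0  1  1  1  2  2  2  3  0  0  0  1  1
So g(14) = 1.
Grundy values for stack C (subtraction set {3, 4, 6}):
g(0) = mex{} = 0
g(1) = mex{} = 0
g(2) = mex{} = 0
g(3) = mex{0} = 1
g(4) = mex{0} = 1
g(5) = mex{0} = 1
g(6) = mex{0,1} = 2
g(7) = mex{0,1} = 2
So g(7) = 2.
Stack D is a plain Nim stack of size 5, so its Grundy value is 5.
By the Sprague-Grundy theorem, the Grundy value of a sum of independent games is the XOR of the component values.
Combined value = 17 ⊕ 1 ⊕ 2 ⊕ 5 = 23.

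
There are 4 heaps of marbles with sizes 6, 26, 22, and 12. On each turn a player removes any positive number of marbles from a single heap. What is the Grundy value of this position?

6

In binary:
  00110  (6)
  11010  (26)
  10110  (22)
  01100  (12)
  -----
  00110  (6)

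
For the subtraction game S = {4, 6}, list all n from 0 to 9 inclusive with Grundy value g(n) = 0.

0, 1, 2, 3

Build the Grundy sequence with g(k) = mex{g(k−s) : s ∈ {4, 6}, s ≤ k}:
k:     0  1  2  3  4  5  6  7  8  9
g(k):  0  0  0  0  1  1  1  1  2  2
The P-positions (g = 0) in 0..9 are 0, 1, 2, 3.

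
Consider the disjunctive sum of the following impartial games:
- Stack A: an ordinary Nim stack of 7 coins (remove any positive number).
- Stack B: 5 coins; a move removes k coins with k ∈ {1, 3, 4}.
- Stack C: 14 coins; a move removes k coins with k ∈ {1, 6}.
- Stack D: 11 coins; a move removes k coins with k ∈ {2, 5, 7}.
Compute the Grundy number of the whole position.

7

Stack A is a plain Nim stack of size 7, so its Grundy value is 7.
Build the Grundy sequence for stack B with g(k) = mex{g(k−s) : s ∈ {1, 3, 4}, s ≤ k}:
g(0) = mex{} = 0
g(1) = mex{0} = 1
g(2) = mex{1} = 0
g(3) = mex{0} = 1
g(4) = mex{0,1} = 2
g(5) = mex{0,1,2} = 3
So g(5) = 3.
Grundy values for stack C (subtraction set {1, 6}):
k:     0  1  2  3  4  5  6  7  8  9 10 11 12 13 14
g(k):  0  1  0  1  0  1  2  0  1  0  1  0  1  2  0
So g(14) = 0.
Build the Grundy sequence for stack D with g(k) = mex{g(k−s) : s ∈ {2, 5, 7}, s ≤ k}:
g(0) = mex{} = 0
g(1) = mex{} = 0
g(2) = mex{0} = 1
g(3) = mex{0} = 1
g(4) = mex{1} = 0
g(5) = mex{0,1} = 2
g(6) = mex{0} = 1
g(7) = mex{0,1,2} = 3
g(8) = mex{0,1} = 2
g(9) = mex{0,1,3} = 2
g(10) = mex{1,2} = 0
g(11) = mex{0,1,2} = 3
So g(11) = 3.
The value of a disjunctive sum is the nim-sum of the parts.
Combined value = 7 ⊕ 3 ⊕ 0 ⊕ 3 = 7.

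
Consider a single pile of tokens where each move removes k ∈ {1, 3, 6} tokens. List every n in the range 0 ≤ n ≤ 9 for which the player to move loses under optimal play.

0, 2, 4, 9

Compute g(0), g(1), … for moves {1, 3, 6}:
g(0) = mex{} = 0
g(1) = mex{0} = 1
g(2) = mex{1} = 0
g(3) = mex{0} = 1
g(4) = mex{1} = 0
g(5) = mex{0} = 1
g(6) = mex{0,1} = 2
g(7) = mex{0,1,2} = 3
g(8) = mex{0,1,3} = 2
g(9) = mex{1,2} = 0
The P-positions (g = 0) in 0..9 are 0, 2, 4, 9.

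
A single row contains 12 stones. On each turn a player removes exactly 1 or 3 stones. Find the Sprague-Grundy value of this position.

Build the Grundy sequence with g(k) = mex{g(k−s) : s ∈ {1, 3}, s ≤ k}:
g(0) = mex{} = 0
g(1) = mex{0} = 1
g(2) = mex{1} = 0
g(3) = mex{0} = 1
g(4) = mex{1} = 0
g(5) = mex{0} = 1
g(6) = mex{1} = 0
g(7) = mex{0} = 1
g(8) = mex{1} = 0
g(9) = mex{0} = 1
g(10) = mex{1} = 0
g(11) = mex{0} = 1
g(12) = mex{1} = 0
So g(12) = 0.

0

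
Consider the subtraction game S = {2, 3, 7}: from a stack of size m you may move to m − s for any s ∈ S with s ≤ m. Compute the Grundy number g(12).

Build the Grundy sequence with g(k) = mex{g(k−s) : s ∈ {2, 3, 7}, s ≤ k}:
g(0) = mex{} = 0
g(1) = mex{} = 0
g(2) = mex{0} = 1
g(3) = mex{0} = 1
g(4) = mex{0,1} = 2
g(5) = mex{1} = 0
g(6) = mex{1,2} = 0
g(7) = mex{0,2} = 1
g(8) = mex{0} = 1
g(9) = mex{0,1} = 2
g(10) = mex{1} = 0
g(11) = mex{1,2} = 0
g(12) = mex{0,2} = 1
So g(12) = 1.

1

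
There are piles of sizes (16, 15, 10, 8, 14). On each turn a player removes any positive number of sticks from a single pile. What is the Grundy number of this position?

Compute the nim-sum pairwise:
16 XOR 15 = 31
31 XOR 10 = 21
21 XOR 8 = 29
29 XOR 14 = 19

19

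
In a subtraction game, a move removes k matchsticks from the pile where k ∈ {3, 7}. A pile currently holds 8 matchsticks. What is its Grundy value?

Grundy values for subtraction set {3, 7}:
k:     0  1  2  3  4  5  6  7  8
g(k):  0  0  0  1  1  1  0  2  2
So g(8) = 2.

2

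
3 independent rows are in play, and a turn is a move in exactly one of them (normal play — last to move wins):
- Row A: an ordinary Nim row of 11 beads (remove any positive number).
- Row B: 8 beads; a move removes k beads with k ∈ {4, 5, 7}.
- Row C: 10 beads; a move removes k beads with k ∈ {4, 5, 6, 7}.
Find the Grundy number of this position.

11

Row A is a plain Nim row of size 11, so its Grundy value is 11.
Build the Grundy sequence for row B with g(k) = mex{g(k−s) : s ∈ {4, 5, 7}, s ≤ k}:
k:     0  1  2  3  4  5  6  7  8
g(k):  0  0  0  0  1  1  1  1  2
So g(8) = 2.
Grundy values for row C (subtraction set {4, 5, 6, 7}):
g(0) = mex{} = 0
g(1) = mex{} = 0
g(2) = mex{} = 0
g(3) = mex{} = 0
g(4) = mex{0} = 1
g(5) = mex{0} = 1
g(6) = mex{0} = 1
g(7) = mex{0} = 1
g(8) = mex{0,1} = 2
g(9) = mex{0,1} = 2
g(10) = mex{0,1} = 2
So g(10) = 2.
By the Sprague-Grundy theorem, the Grundy value of a sum of independent games is the XOR of the component values.
Combined value = 11 XOR 2 XOR 2 = 11.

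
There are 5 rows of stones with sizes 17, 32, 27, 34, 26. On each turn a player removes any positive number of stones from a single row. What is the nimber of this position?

18

Nim-sum: 17 XOR 32 XOR 27 XOR 34 XOR 26 = 18.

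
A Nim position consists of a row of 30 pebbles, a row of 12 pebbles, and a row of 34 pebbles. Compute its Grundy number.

In binary:
  011110  (30)
  001100  (12)
  100010  (34)
  ------
  110000  (48)

48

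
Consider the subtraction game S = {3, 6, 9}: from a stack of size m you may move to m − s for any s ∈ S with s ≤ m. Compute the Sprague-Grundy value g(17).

Build the Grundy sequence with g(k) = mex{g(k−s) : s ∈ {3, 6, 9}, s ≤ k}:
k:     0  1  2  3  4  5  6  7  8  9 10 11 12 13 14 15 16 17
g(k):  0  0  0  1  1  1  2  2  2  3  3  3  0  0  0  1  1  1
So g(17) = 1.

1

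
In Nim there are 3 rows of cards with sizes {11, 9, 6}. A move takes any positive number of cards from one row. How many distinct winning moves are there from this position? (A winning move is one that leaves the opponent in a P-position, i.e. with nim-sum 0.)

1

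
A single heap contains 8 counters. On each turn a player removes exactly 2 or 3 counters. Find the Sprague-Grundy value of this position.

Grundy values for subtraction set {2, 3}:
g(0) = mex{} = 0
g(1) = mex{} = 0
g(2) = mex{0} = 1
g(3) = mex{0} = 1
g(4) = mex{0,1} = 2
g(5) = mex{1} = 0
g(6) = mex{1,2} = 0
g(7) = mex{0,2} = 1
g(8) = mex{0} = 1
So g(8) = 1.

1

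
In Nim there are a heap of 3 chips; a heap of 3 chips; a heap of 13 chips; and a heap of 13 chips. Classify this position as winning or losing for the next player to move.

Losing position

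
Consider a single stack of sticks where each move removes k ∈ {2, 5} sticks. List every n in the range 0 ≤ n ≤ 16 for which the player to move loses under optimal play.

Grundy values for subtraction set {2, 5}:
k:     0  1  2  3  4  5  6  7  8  9 10 11 12 13 14 15 16
g(k):  0  0  1  1  0  2  1  0  0  1  1  0  2  1  0  0  1
The P-positions (g = 0) in 0..16 are 0, 1, 4, 7, 8, 11, 14, 15.

0, 1, 4, 7, 8, 11, 14, 15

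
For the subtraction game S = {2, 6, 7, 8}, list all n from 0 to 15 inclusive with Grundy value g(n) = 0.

0, 1, 4, 5, 14, 15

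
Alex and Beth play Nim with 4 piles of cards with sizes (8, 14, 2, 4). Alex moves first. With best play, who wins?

Nim-sum: 8 XOR 14 XOR 2 XOR 4 = 0.
The nim-sum is 0, so this is a P-position: the player to move is in a losing position under optimal play; Alex is about to move from it and so loses — Beth wins.

Beth wins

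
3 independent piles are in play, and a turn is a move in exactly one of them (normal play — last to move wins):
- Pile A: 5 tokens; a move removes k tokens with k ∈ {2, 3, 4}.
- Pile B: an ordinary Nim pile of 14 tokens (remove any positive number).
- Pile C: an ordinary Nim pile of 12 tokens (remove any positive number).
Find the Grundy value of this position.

Grundy values for pile A (subtraction set {2, 3, 4}):
g(0) = mex{} = 0
g(1) = mex{} = 0
g(2) = mex{0} = 1
g(3) = mex{0} = 1
g(4) = mex{0,1} = 2
g(5) = mex{0,1} = 2
So g(5) = 2.
Pile B is a plain Nim pile of size 14, so its Grundy value is 14.
Pile C is a plain Nim pile of size 12, so its Grundy value is 12.
By the Sprague-Grundy theorem, the Grundy value of a sum of independent games is the XOR of the component values.
Combined value = 2 ⊕ 14 ⊕ 12 = 0.

0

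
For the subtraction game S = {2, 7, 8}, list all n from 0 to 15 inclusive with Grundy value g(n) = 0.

0, 1, 4, 5, 10, 14, 15

Grundy values for subtraction set {2, 7, 8}:
k:     0  1  2  3  4  5  6  7  8  9 10 11 12 13 14 15
g(k):  0  0  1  1  0  0  1  1  2  2  0  3  1  2  0  0
The P-positions (g = 0) in 0..15 are 0, 1, 4, 5, 10, 14, 15.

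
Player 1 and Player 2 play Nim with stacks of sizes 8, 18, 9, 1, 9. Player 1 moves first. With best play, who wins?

Player 1 wins

Nim-sum: 8 ^ 18 ^ 9 ^ 1 ^ 9 = 27.
The nim-sum is 27 ≠ 0, so this is an N-position: the player to move can win; Player 1 has a winning move.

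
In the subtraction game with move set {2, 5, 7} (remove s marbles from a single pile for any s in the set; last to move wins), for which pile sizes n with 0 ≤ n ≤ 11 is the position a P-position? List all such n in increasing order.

0, 1, 4, 10

Compute g(0), g(1), … for moves {2, 5, 7}:
g(0) = mex{} = 0
g(1) = mex{} = 0
g(2) = mex{0} = 1
g(3) = mex{0} = 1
g(4) = mex{1} = 0
g(5) = mex{0,1} = 2
g(6) = mex{0} = 1
g(7) = mex{0,1,2} = 3
g(8) = mex{0,1} = 2
g(9) = mex{0,1,3} = 2
g(10) = mex{1,2} = 0
g(11) = mex{0,1,2} = 3
The P-positions (g = 0) in 0..11 are 0, 1, 4, 10.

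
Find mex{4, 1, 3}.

0

0 is not in the set, so the mex is 0.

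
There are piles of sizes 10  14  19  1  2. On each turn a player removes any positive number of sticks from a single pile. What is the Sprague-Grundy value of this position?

20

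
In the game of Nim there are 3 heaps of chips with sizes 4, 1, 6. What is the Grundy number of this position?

Bitwise XOR of the heap sizes:
  100  (4)
  001  (1)
  110  (6)
  ---
  011  (3)

3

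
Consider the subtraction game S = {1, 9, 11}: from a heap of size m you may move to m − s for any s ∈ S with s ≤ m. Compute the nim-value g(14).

0

Compute g(0), g(1), … for moves {1, 9, 11}:
k:     0  1  2  3  4  5  6  7  8  9 10 11 12 13 14
g(k):  0  1  0  1  0  1  0  1  0  1  0  1  0  1  0
So g(14) = 0.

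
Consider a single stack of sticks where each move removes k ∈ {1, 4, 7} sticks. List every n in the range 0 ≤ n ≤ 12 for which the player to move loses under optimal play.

0, 2, 5, 8, 10

Grundy values for subtraction set {1, 4, 7}:
g(0) = mex{} = 0
g(1) = mex{0} = 1
g(2) = mex{1} = 0
g(3) = mex{0} = 1
g(4) = mex{0,1} = 2
g(5) = mex{1,2} = 0
g(6) = mex{0} = 1
g(7) = mex{0,1} = 2
g(8) = mex{1,2} = 0
g(9) = mex{0} = 1
g(10) = mex{1} = 0
g(11) = mex{0,2} = 1
g(12) = mex{0,1} = 2
The P-positions (g = 0) in 0..12 are 0, 2, 5, 8, 10.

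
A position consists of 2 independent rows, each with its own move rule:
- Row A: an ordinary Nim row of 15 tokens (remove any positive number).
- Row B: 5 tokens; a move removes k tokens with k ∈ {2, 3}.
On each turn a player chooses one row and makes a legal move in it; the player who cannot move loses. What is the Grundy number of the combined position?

15

Row A is a plain Nim row of size 15, so its Grundy value is 15.
Build the Grundy sequence for row B with g(k) = mex{g(k−s) : s ∈ {2, 3}, s ≤ k}:
k:     0  1  2  3  4  5
g(k):  0  0  1  1  2  0
So g(5) = 0.
By the Sprague-Grundy theorem, the Grundy value of a sum of independent games is the XOR of the component values.
Combined value = 15 ⊕ 0 = 15.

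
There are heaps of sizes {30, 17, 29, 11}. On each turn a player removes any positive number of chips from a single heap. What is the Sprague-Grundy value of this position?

Nim-sum: 30 ⊕ 17 ⊕ 29 ⊕ 11 = 25.

25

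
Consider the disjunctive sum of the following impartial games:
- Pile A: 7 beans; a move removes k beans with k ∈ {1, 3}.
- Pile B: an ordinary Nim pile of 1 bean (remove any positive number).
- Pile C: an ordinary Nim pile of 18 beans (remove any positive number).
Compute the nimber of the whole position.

18

For pile A, compute g(0), g(1), … with moves {1, 3}:
g(0) = mex{} = 0
g(1) = mex{0} = 1
g(2) = mex{1} = 0
g(3) = mex{0} = 1
g(4) = mex{1} = 0
g(5) = mex{0} = 1
g(6) = mex{1} = 0
g(7) = mex{0} = 1
So g(7) = 1.
Pile B is a plain Nim pile of size 1, so its Grundy value is 1.
Pile C is a plain Nim pile of size 18, so its Grundy value is 18.
The value of a disjunctive sum is the nim-sum of the parts.
Combined value = 1 ⊕ 1 ⊕ 18 = 18.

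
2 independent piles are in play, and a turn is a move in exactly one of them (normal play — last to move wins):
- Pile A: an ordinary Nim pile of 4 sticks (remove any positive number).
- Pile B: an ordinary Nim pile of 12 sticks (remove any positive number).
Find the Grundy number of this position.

8

Pile A is a plain Nim pile of size 4, so its Grundy value is 4.
Pile B is a plain Nim pile of size 12, so its Grundy value is 12.
By the Sprague-Grundy theorem, the Grundy value of a sum of independent games is the XOR of the component values.
Combined value = 4 ⊕ 12 = 8.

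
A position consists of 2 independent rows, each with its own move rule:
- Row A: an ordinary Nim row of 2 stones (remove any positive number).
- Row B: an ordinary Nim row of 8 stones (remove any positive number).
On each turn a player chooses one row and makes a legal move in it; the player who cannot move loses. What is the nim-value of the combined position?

10

Row A is a plain Nim row of size 2, so its Grundy value is 2.
Row B is a plain Nim row of size 8, so its Grundy value is 8.
The value of a disjunctive sum is the nim-sum of the parts.
Combined value = 2 ⊕ 8 = 10.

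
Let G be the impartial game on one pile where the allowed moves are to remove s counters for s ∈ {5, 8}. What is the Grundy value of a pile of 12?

2

Compute g(0), g(1), … for moves {5, 8}:
k:     0  1  2  3  4  5  6  7  8  9 10 11 12
g(k):  0  0  0  0  0  1  1  1  1  1  2  2  2
So g(12) = 2.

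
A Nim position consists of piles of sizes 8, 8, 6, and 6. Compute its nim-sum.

Nim-sum: 8 ⊕ 8 ⊕ 6 ⊕ 6 = 0.

0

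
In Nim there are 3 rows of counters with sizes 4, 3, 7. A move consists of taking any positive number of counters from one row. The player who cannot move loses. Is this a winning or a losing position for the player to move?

Losing position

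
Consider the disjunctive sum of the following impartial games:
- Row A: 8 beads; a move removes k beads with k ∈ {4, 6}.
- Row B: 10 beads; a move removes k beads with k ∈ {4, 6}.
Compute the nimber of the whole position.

2

For row A, compute g(0), g(1), … with moves {4, 6}:
k:     0  1  2  3  4  5  6  7  8
g(k):  0  0  0  0  1  1  1  1  2
So g(8) = 2.
Build the Grundy sequence for row B with g(k) = mex{g(k−s) : s ∈ {4, 6}, s ≤ k}:
g(0) = mex{} = 0
g(1) = mex{} = 0
g(2) = mex{} = 0
g(3) = mex{} = 0
g(4) = mex{0} = 1
g(5) = mex{0} = 1
g(6) = mex{0} = 1
g(7) = mex{0} = 1
g(8) = mex{0,1} = 2
g(9) = mex{0,1} = 2
g(10) = mex{1} = 0
So g(10) = 0.
By the Sprague-Grundy theorem, the Grundy value of a sum of independent games is the XOR of the component values.
Combined value = 2 XOR 0 = 2.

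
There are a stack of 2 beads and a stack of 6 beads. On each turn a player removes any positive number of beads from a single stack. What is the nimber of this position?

Nim-sum: 2 ⊕ 6 = 4.

4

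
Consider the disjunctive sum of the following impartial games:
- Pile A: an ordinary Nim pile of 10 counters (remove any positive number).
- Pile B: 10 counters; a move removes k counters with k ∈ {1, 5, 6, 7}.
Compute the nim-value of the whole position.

8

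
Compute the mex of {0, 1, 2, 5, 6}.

The values 0, 1, 2 are all present; 3 is the first non-negative integer missing from the set.

3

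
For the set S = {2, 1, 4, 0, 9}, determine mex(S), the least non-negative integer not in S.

3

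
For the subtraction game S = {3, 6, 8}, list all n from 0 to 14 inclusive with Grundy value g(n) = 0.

0, 1, 2, 11, 12, 13

Grundy values for subtraction set {3, 6, 8}:
g(0) = mex{} = 0
g(1) = mex{} = 0
g(2) = mex{} = 0
g(3) = mex{0} = 1
g(4) = mex{0} = 1
g(5) = mex{0} = 1
g(6) = mex{0,1} = 2
g(7) = mex{0,1} = 2
g(8) = mex{0,1} = 2
g(9) = mex{0,1,2} = 3
g(10) = mex{0,1,2} = 3
g(11) = mex{1,2} = 0
g(12) = mex{1,2,3} = 0
g(13) = mex{1,2,3} = 0
g(14) = mex{0,2} = 1
The P-positions (g = 0) in 0..14 are 0, 1, 2, 11, 12, 13.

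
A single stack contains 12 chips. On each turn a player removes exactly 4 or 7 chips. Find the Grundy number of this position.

Compute g(0), g(1), … for moves {4, 7}:
k:     0  1  2  3  4  5  6  7  8  9 10 11 12
g(k):  0  0  0  0  1  1  1  1  2  2  2  0  0
So g(12) = 0.

0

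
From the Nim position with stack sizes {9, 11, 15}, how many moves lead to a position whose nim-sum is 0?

3

Compute the nim-sum pairwise:
9 ⊕ 11 = 2
2 ⊕ 15 = 13
The overall nim-sum is X = 13. A stack of size p has a winning move iff p XOR X < p (reduce it to p XOR X).
  9: 9 XOR 13 = 4 < 9 — winning move (to 4).
  11: 11 XOR 13 = 6 < 11 — winning move (to 6).
  15: 15 XOR 13 = 2 < 15 — winning move (to 2).
That gives 3 winning moves.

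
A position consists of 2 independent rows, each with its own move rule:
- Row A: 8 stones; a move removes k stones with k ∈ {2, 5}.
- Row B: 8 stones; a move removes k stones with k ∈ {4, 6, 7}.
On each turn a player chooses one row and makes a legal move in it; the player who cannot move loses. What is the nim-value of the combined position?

2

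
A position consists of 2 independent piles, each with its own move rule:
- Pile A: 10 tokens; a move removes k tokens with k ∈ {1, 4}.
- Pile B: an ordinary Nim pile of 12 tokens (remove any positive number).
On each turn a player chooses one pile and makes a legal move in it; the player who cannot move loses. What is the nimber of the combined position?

12

Grundy values for pile A (subtraction set {1, 4}):
g(0) = mex{} = 0
g(1) = mex{0} = 1
g(2) = mex{1} = 0
g(3) = mex{0} = 1
g(4) = mex{0,1} = 2
g(5) = mex{1,2} = 0
g(6) = mex{0} = 1
g(7) = mex{1} = 0
g(8) = mex{0,2} = 1
g(9) = mex{0,1} = 2
g(10) = mex{1,2} = 0
So g(10) = 0.
Pile B is a plain Nim pile of size 12, so its Grundy value is 12.
By the Sprague-Grundy theorem, the Grundy value of a sum of independent games is the XOR of the component values.
Combined value = 0 XOR 12 = 12.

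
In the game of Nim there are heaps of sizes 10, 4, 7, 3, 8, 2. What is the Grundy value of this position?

0

Nim-sum: 10 XOR 4 XOR 7 XOR 3 XOR 8 XOR 2 = 0.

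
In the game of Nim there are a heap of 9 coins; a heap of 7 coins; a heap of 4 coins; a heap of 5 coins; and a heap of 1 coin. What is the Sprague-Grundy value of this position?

14

Compute the nim-sum pairwise:
9 XOR 7 = 14
14 XOR 4 = 10
10 XOR 5 = 15
15 XOR 1 = 14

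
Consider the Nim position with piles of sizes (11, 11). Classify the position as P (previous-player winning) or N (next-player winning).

P-position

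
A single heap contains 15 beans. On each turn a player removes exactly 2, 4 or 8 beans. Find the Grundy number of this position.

1

Grundy values for subtraction set {2, 4, 8}:
k:     0  1  2  3  4  5  6  7  8  9 10 11 12 13 14 15
g(k):  0  0  1  1  2  2  0  0  1  1  2  2  0  0  1  1
So g(15) = 1.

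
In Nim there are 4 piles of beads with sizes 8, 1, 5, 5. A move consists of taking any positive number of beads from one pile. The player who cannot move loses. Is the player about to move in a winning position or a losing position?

Winning position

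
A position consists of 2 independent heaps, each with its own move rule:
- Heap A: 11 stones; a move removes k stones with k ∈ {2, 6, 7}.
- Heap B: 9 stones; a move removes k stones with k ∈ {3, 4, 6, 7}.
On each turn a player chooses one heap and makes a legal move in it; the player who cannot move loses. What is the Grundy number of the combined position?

Build the Grundy sequence for heap A with g(k) = mex{g(k−s) : s ∈ {2, 6, 7}, s ≤ k}:
g(0) = mex{} = 0
g(1) = mex{} = 0
g(2) = mex{0} = 1
g(3) = mex{0} = 1
g(4) = mex{1} = 0
g(5) = mex{1} = 0
g(6) = mex{0} = 1
g(7) = mex{0} = 1
g(8) = mex{0,1} = 2
g(9) = mex{1} = 0
g(10) = mex{0,1,2} = 3
g(11) = mex{0} = 1
So g(11) = 1.
For heap B, compute g(0), g(1), … with moves {3, 4, 6, 7}:
g(0) = mex{} = 0
g(1) = mex{} = 0
g(2) = mex{} = 0
g(3) = mex{0} = 1
g(4) = mex{0} = 1
g(5) = mex{0} = 1
g(6) = mex{0,1} = 2
g(7) = mex{0,1} = 2
g(8) = mex{0,1} = 2
g(9) = mex{0,1,2} = 3
So g(9) = 3.
The value of a disjunctive sum is the nim-sum of the parts.
Combined value = 1 XOR 3 = 2.

2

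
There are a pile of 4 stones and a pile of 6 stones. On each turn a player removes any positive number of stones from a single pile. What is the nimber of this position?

2

Nim-sum: 4 XOR 6 = 2.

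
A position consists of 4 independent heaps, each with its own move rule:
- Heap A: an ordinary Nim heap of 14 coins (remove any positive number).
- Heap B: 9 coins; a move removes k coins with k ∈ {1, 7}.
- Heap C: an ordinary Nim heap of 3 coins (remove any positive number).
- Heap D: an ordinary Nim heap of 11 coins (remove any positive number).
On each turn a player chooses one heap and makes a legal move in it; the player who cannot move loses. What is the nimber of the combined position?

7

Heap A is a plain Nim heap of size 14, so its Grundy value is 14.
Grundy values for heap B (subtraction set {1, 7}):
k:     0  1  2  3  4  5  6  7  8  9
g(k):  0  1  0  1  0  1  0  1  0  1
So g(9) = 1.
Heap C is a plain Nim heap of size 3, so its Grundy value is 3.
Heap D is a plain Nim heap of size 11, so its Grundy value is 11.
By the Sprague-Grundy theorem, the Grundy value of a sum of independent games is the XOR of the component values.
Combined value = 14 XOR 1 XOR 3 XOR 11 = 7.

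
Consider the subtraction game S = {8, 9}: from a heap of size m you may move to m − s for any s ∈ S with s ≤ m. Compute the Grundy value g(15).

1

Build the Grundy sequence with g(k) = mex{g(k−s) : s ∈ {8, 9}, s ≤ k}:
k:     0  1  2  3  4  5  6  7  8  9 10 11 12 13 14 15
g(k):  0  0  0  0  0  0  0  0  1  1  1  1  1  1  1  1
So g(15) = 1.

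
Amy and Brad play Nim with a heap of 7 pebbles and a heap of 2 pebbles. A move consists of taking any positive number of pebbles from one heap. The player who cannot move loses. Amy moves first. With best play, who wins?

Amy wins

Nim-sum: 7 ⊕ 2 = 5.
The nim-sum is 5 ≠ 0, so this is an N-position: the player to move can win; Amy has a winning move.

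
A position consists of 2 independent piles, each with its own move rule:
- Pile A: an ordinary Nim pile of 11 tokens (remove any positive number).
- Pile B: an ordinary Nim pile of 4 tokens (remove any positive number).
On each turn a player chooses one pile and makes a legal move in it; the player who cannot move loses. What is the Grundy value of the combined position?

Pile A is a plain Nim pile of size 11, so its Grundy value is 11.
Pile B is a plain Nim pile of size 4, so its Grundy value is 4.
By the Sprague-Grundy theorem, the Grundy value of a sum of independent games is the XOR of the component values.
Combined value = 11 XOR 4 = 15.

15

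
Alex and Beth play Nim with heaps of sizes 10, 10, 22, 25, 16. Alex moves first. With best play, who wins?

Alex wins

Compute the nim-sum pairwise:
10 ^ 10 = 0
0 ^ 22 = 22
22 ^ 25 = 15
15 ^ 16 = 31
The nim-sum is 31 ≠ 0, so this is an N-position: the player to move can win; Alex has a winning move.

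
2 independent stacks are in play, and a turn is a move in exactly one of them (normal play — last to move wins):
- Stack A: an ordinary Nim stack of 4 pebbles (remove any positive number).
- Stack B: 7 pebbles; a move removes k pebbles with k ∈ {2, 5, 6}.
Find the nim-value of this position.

7

Stack A is a plain Nim stack of size 4, so its Grundy value is 4.
Grundy values for stack B (subtraction set {2, 5, 6}):
k:     0  1  2  3  4  5  6  7
g(k):  0  0  1  1  0  2  1  3
So g(7) = 3.
The value of a disjunctive sum is the nim-sum of the parts.
Combined value = 4 ⊕ 3 = 7.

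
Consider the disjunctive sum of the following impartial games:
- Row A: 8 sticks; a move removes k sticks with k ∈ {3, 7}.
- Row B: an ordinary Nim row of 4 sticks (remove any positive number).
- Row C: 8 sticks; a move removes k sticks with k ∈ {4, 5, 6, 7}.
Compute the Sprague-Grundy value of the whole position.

Build the Grundy sequence for row A with g(k) = mex{g(k−s) : s ∈ {3, 7}, s ≤ k}:
k:     0  1  2  3  4  5  6  7  8
g(k):  0  0  0  1  1  1  0  2  2
So g(8) = 2.
Row B is a plain Nim row of size 4, so its Grundy value is 4.
Grundy values for row C (subtraction set {4, 5, 6, 7}):
k:     0  1  2  3  4  5  6  7  8
g(k):  0  0  0  0  1  1  1  1  2
So g(8) = 2.
The value of a disjunctive sum is the nim-sum of the parts.
Combined value = 2 ⊕ 4 ⊕ 2 = 4.

4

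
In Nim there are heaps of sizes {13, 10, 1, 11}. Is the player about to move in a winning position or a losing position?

Winning position

Write each in binary and XOR column by column:
  1101  (13)
  1010  (10)
  0001  (1)
  1011  (11)
  ----
  1101  (13)
The nim-sum is 13 ≠ 0, so this is an N-position: the player to move can win.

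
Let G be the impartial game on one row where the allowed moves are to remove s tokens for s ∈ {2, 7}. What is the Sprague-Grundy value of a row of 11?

Grundy values for subtraction set {2, 7}:
k:     0  1  2  3  4  5  6  7  8  9 10 11
g(k):  0  0  1  1  0  0  1  1  2  0  0  1
So g(11) = 1.

1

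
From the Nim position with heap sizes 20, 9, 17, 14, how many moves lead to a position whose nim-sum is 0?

Write each in binary and XOR column by column:
  10100  (20)
  01001  (9)
  10001  (17)
  01110  (14)
  -----
  00010  (2)
The overall nim-sum is X = 2. A heap of size p has a winning move iff p XOR X < p (reduce it to p XOR X).
  20: 20 XOR 2 = 22 ≥ 20 — no move.
  9: 9 XOR 2 = 11 ≥ 9 — no move.
  17: 17 XOR 2 = 19 ≥ 17 — no move.
  14: 14 XOR 2 = 12 < 14 — winning move (to 12).
That gives 1 winning move.

1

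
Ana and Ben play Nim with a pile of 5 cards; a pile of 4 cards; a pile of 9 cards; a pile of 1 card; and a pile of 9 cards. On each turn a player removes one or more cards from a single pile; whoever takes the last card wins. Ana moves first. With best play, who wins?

Ben wins

Write each in binary and XOR column by column:
  0101  (5)
  0100  (4)
  1001  (9)
  0001  (1)
  1001  (9)
  ----
  0000  (0)
The nim-sum is 0, so this is a P-position: the player to move is in a losing position under optimal play; Ana is about to move from it and so loses — Ben wins.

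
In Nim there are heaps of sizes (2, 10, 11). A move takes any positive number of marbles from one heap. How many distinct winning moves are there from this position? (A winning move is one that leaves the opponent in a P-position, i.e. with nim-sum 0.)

3

Nim-sum: 2 ⊕ 10 ⊕ 11 = 3.
The overall nim-sum is X = 3. A heap of size p has a winning move iff p XOR X < p (reduce it to p XOR X).
  2: 2 XOR 3 = 1 < 2 — winning move (to 1).
  10: 10 XOR 3 = 9 < 10 — winning move (to 9).
  11: 11 XOR 3 = 8 < 11 — winning move (to 8).
That gives 3 winning moves.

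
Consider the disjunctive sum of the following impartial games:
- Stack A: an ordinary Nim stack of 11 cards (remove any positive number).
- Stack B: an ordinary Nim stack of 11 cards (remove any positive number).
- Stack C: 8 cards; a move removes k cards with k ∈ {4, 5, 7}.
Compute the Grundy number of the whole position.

Stack A is a plain Nim stack of size 11, so its Grundy value is 11.
Stack B is a plain Nim stack of size 11, so its Grundy value is 11.
Build the Grundy sequence for stack C with g(k) = mex{g(k−s) : s ∈ {4, 5, 7}, s ≤ k}:
k:     0  1  2  3  4  5  6  7  8
g(k):  0  0  0  0  1  1  1  1  2
So g(8) = 2.
By the Sprague-Grundy theorem, the Grundy value of a sum of independent games is the XOR of the component values.
Combined value = 11 ⊕ 11 ⊕ 2 = 2.

2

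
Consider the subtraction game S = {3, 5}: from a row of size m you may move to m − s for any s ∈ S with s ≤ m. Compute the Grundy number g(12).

1

Grundy values for subtraction set {3, 5}:
k:     0  1  2  3  4  5  6  7  8  9 10 11 12
g(k):  0  0  0  1  1  1  2  2  0  0  0  1  1
So g(12) = 1.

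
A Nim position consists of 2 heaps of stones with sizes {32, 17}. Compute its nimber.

49

Compute the nim-sum pairwise:
32 ⊕ 17 = 49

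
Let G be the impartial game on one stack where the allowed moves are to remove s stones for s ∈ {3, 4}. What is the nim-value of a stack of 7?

Compute g(0), g(1), … for moves {3, 4}:
g(0) = mex{} = 0
g(1) = mex{} = 0
g(2) = mex{} = 0
g(3) = mex{0} = 1
g(4) = mex{0} = 1
g(5) = mex{0} = 1
g(6) = mex{0,1} = 2
g(7) = mex{1} = 0
So g(7) = 0.

0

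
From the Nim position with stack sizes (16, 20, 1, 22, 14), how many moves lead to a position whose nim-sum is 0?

3

Nim-sum: 16 ^ 20 ^ 1 ^ 22 ^ 14 = 29.
The overall nim-sum is X = 29. A stack of size p has a winning move iff p XOR X < p (reduce it to p XOR X).
  16: 16 XOR 29 = 13 < 16 — winning move (to 13).
  20: 20 XOR 29 = 9 < 20 — winning move (to 9).
  1: 1 XOR 29 = 28 ≥ 1 — no move.
  22: 22 XOR 29 = 11 < 22 — winning move (to 11).
  14: 14 XOR 29 = 19 ≥ 14 — no move.
That gives 3 winning moves.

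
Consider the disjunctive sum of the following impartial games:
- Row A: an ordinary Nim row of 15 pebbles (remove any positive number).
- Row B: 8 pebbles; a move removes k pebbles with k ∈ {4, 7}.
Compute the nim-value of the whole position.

Row A is a plain Nim row of size 15, so its Grundy value is 15.
Build the Grundy sequence for row B with g(k) = mex{g(k−s) : s ∈ {4, 7}, s ≤ k}:
g(0) = mex{} = 0
g(1) = mex{} = 0
g(2) = mex{} = 0
g(3) = mex{} = 0
g(4) = mex{0} = 1
g(5) = mex{0} = 1
g(6) = mex{0} = 1
g(7) = mex{0} = 1
g(8) = mex{0,1} = 2
So g(8) = 2.
The value of a disjunctive sum is the nim-sum of the parts.
Combined value = 15 ⊕ 2 = 13.

13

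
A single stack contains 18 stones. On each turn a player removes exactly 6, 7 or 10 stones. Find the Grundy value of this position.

0

Grundy values for subtraction set {6, 7, 10}:
k:     0  1  2  3  4  5  6  7  8  9 10 11 12 13 14 15 16 17 18
g(k):  0  0  0  0  0  0  1  1  1  1  1  1  2  2  2  2  0  0  0
So g(18) = 0.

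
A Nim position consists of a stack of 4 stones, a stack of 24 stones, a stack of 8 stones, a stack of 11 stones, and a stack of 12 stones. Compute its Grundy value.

Compute the nim-sum pairwise:
4 ⊕ 24 = 28
28 ⊕ 8 = 20
20 ⊕ 11 = 31
31 ⊕ 12 = 19

19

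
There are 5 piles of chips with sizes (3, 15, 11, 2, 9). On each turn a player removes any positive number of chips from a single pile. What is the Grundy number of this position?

12

Write each in binary and XOR column by column:
  0011  (3)
  1111  (15)
  1011  (11)
  0010  (2)
  1001  (9)
  ----
  1100  (12)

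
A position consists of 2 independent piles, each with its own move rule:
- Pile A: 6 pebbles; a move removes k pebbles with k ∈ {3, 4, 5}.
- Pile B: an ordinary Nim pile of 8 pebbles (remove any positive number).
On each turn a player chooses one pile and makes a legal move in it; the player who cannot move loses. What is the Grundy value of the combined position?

For pile A, compute g(0), g(1), … with moves {3, 4, 5}:
k:     0  1  2  3  4  5  6
g(k):  0  0  0  1  1  1  2
So g(6) = 2.
Pile B is a plain Nim pile of size 8, so its Grundy value is 8.
The value of a disjunctive sum is the nim-sum of the parts.
Combined value = 2 XOR 8 = 10.

10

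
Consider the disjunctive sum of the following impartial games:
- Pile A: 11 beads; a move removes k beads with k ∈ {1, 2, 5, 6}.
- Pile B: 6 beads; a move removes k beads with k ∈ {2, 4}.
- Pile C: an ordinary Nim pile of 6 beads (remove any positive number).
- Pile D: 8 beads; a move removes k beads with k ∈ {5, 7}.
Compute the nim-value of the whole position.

For pile A, compute g(0), g(1), … with moves {1, 2, 5, 6}:
g(0) = mex{} = 0
g(1) = mex{0} = 1
g(2) = mex{0,1} = 2
g(3) = mex{1,2} = 0
g(4) = mex{0,2} = 1
g(5) = mex{0,1} = 2
g(6) = mex{0,1,2} = 3
g(7) = mex{1,2,3} = 0
g(8) = mex{0,2,3} = 1
g(9) = mex{0,1} = 2
g(10) = mex{1,2} = 0
g(11) = mex{0,2,3} = 1
So g(11) = 1.
Grundy values for pile B (subtraction set {2, 4}):
g(0) = mex{} = 0
g(1) = mex{} = 0
g(2) = mex{0} = 1
g(3) = mex{0} = 1
g(4) = mex{0,1} = 2
g(5) = mex{0,1} = 2
g(6) = mex{1,2} = 0
So g(6) = 0.
Pile C is a plain Nim pile of size 6, so its Grundy value is 6.
For pile D, compute g(0), g(1), … with moves {5, 7}:
k:     0  1  2  3  4  5  6  7  8
g(k):  0  0  0  0  0  1  1  1  1
So g(8) = 1.
The value of a disjunctive sum is the nim-sum of the parts.
Combined value = 1 ⊕ 0 ⊕ 6 ⊕ 1 = 6.

6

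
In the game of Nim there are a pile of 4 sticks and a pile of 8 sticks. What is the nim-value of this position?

In binary:
  0100  (4)
  1000  (8)
  ----
  1100  (12)

12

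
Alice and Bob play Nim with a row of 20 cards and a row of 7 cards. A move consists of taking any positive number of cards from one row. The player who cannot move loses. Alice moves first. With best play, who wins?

Write each in binary and XOR column by column:
  10100  (20)
  00111  (7)
  -----
  10011  (19)
The nim-sum is 19 ≠ 0, so this is an N-position: the player to move can win; Alice has a winning move.

Alice wins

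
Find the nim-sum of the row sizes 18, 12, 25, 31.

24

Compute the nim-sum pairwise:
18 ^ 12 = 30
30 ^ 25 = 7
7 ^ 31 = 24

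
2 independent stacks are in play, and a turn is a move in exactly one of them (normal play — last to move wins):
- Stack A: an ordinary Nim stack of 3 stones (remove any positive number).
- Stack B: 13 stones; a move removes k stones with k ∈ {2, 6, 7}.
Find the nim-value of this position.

Stack A is a plain Nim stack of size 3, so its Grundy value is 3.
Build the Grundy sequence for stack B with g(k) = mex{g(k−s) : s ∈ {2, 6, 7}, s ≤ k}:
k:     0  1  2  3  4  5  6  7  8  9 10 11 12 13
g(k):  0  0  1  1  0  0  1  1  2  0  3  1  2  0
So g(13) = 0.
By the Sprague-Grundy theorem, the Grundy value of a sum of independent games is the XOR of the component values.
Combined value = 3 XOR 0 = 3.

3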